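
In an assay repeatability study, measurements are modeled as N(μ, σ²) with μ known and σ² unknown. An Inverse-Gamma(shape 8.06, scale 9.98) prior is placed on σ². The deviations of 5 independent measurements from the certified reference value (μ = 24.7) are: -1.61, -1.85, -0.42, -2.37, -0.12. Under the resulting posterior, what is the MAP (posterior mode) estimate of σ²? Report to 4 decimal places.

1.3747

With known mean μ and an Inverse-Gamma(α, β) prior on σ², the Normal likelihood is conjugate: posterior is Inv-Gamma(α + n/2, β + Σ(xᵢ−μ)²/2).
Σ(xᵢ−μ)² = (-1.61)² + (-1.85)² + (-0.42)² + (-2.37)² + (-0.12)² = 11.8223.
Posterior: Inv-Gamma(8.06 + 5/2, 9.98 + 11.8223/2) = Inv-Gamma(10.56, 15.89115).
Mode = β/(α+1) = 15.89115/11.56 = 1.3747.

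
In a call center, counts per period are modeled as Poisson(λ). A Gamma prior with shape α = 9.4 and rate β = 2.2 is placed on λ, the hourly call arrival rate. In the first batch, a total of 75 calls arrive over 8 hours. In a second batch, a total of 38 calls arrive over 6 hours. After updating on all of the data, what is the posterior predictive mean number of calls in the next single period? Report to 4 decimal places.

7.5556

With a Gamma(shape α, rate β) prior, the Poisson likelihood is conjugate: the posterior is Gamma(α + ΣXᵢ, β + n).
After batch 1: Gamma(α+S, β+n) = Gamma(9.4+75, 2.2+8) = Gamma(84.4, 10.2).
After batch 2: Gamma(α+S, β+n) = Gamma(84.4+38, 10.2+6) = Gamma(122.4, 16.2).
The predictive distribution for one future period is NegBinom with mean α/β = 7.5556.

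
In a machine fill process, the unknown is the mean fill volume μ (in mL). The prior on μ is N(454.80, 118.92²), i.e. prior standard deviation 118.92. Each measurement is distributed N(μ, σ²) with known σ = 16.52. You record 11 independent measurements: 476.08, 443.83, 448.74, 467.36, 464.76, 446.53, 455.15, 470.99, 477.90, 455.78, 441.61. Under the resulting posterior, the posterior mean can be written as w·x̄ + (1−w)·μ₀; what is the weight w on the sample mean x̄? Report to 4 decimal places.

For Normal data with known variance σ², a Normal(μ₀, σ₀²) prior on μ is conjugate. Posterior precision = 1/σ₀² + n/σ²; posterior mean is the precision-weighted average of μ₀ and x̄.
σ₀² = 118.92² = 14141.9664, σ² = 16.52² = 272.9104. Prior precision 1/σ₀² = 1/14141.9664; data precision n/σ² = 11/272.9104.
w = (n/σ²)/(1/σ₀² + n/σ²) = n·σ₀²/(σ² + n·σ₀²) = 11·14141.9664/(272.9104 + 11·14141.9664) = 155561.6304/155834.5408 = 0.9982.

0.9982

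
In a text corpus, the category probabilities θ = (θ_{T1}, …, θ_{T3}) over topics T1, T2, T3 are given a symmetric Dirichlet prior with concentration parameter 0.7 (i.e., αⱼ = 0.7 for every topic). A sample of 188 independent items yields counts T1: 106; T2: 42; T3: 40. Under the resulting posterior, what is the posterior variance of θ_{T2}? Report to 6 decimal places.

0.000911

The Dirichlet prior is conjugate to the Multinomial likelihood: each posterior αⱼ = prior αⱼ + observed count nⱼ.
Posterior concentration: (106.7, 42.7, 40.7), total = 190.1.
Var[θ_j] = α_j(Σα−α_j)/((Σα)²(Σα+1)) = 42.7·147.4/(190.1²·191.1) = 0.000911.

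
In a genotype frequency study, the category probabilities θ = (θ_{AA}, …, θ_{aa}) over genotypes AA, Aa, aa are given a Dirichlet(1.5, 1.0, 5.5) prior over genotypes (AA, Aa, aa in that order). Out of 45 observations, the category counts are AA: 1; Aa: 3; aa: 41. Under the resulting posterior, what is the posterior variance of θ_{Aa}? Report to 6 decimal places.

0.001292

The Dirichlet prior is conjugate to the Multinomial likelihood: each posterior αⱼ = prior αⱼ + observed count nⱼ.
Posterior concentration: (2.5, 4.0, 46.5), total = 53.0.
Var[θ_j] = α_j(Σα−α_j)/((Σα)²(Σα+1)) = 4.0·49.0/(53.0²·54.0) = 0.001292.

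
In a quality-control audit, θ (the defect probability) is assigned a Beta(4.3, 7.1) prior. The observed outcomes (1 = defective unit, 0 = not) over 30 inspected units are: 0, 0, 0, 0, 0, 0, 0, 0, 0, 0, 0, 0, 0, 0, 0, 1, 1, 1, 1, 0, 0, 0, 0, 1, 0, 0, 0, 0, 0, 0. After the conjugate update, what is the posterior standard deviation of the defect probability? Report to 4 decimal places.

0.0641

The Beta prior is conjugate to a Binomial/Bernoulli likelihood; the update adds successes to α and failures to β.
Posterior: Beta(α+k, β+n−k) = Beta(4.3+5, 7.1+25) = Beta(9.3, 32.1).
Var = αβ/((α+β)²(α+β+1)) = 9.3·32.1/(41.4²·42.4) = 0.00410791; SD = √0.00410791 = 0.0641.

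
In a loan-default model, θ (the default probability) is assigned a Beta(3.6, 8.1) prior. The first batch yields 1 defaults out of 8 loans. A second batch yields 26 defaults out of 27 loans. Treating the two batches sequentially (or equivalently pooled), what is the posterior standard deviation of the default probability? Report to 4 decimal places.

The Beta prior is conjugate to a Binomial/Bernoulli likelihood; the update adds successes to α and failures to β.
After batch 1: Beta(3.6+1, 8.1+7) = Beta(4.6, 15.1).
After batch 2: Beta(4.6+26, 15.1+1) = Beta(30.6, 16.1).
Var = αβ/((α+β)²(α+β+1)) = 30.6·16.1/(46.7²·47.7) = 0.00473582; SD = √0.00473582 = 0.0688.

0.0688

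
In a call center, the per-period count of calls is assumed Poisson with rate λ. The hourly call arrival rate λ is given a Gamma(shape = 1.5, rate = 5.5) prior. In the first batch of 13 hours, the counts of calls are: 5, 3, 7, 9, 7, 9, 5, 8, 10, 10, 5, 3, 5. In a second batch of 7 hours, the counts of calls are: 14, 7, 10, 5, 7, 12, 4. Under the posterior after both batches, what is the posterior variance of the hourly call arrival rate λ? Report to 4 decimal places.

0.2253

With a Gamma(shape α, rate β) prior, the Poisson likelihood is conjugate: the posterior is Gamma(α + ΣXᵢ, β + n).
Batch 1: sum of counts S = 86 over n = 13 hours.
After batch 1: Gamma(α+S, β+n) = Gamma(1.5+86, 5.5+13) = Gamma(87.5, 18.5).
Batch 2: sum of counts S = 59 over n = 7 hours.
After batch 2: Gamma(α+S, β+n) = Gamma(87.5+59, 18.5+7) = Gamma(146.5, 25.5).
Var = α/β² = 146.5/25.5² = 0.2253.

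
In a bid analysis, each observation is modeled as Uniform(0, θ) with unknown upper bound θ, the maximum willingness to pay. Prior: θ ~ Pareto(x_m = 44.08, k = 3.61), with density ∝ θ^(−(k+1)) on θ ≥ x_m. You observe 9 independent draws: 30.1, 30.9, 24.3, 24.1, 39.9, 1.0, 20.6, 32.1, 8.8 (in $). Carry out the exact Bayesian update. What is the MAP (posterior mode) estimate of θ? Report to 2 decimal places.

44.08

A Pareto(scale x_m, shape k) prior on the upper bound θ of Uniform(0, θ) is conjugate: posterior is Pareto(max(x_m, max xᵢ), k + n).
Sample maximum = 39.9; prior scale x_m = 44.08 → posterior scale = max = 44.08.
Posterior shape = 3.61 + 9 = 12.61.
The Pareto density is decreasing on [x_m, ∞), so the mode is x_m = 44.08.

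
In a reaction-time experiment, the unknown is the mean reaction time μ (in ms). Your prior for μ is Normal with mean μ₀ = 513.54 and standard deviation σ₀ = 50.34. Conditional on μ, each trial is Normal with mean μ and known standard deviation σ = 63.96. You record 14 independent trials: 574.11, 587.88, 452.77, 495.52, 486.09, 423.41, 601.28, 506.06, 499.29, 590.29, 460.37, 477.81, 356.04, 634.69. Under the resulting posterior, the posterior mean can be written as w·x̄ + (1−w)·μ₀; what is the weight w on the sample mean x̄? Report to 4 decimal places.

0.8966

For Normal data with known variance σ², a Normal(μ₀, σ₀²) prior on μ is conjugate. Posterior precision = 1/σ₀² + n/σ²; posterior mean is the precision-weighted average of μ₀ and x̄.
σ₀² = 50.34² = 2534.1156, σ² = 63.96² = 4090.8816. Prior precision 1/σ₀² = 1/2534.1156; data precision n/σ² = 14/4090.8816.
w = (n/σ²)/(1/σ₀² + n/σ²) = n·σ₀²/(σ² + n·σ₀²) = 14·2534.1156/(4090.8816 + 14·2534.1156) = 35477.6184/39568.5 = 0.8966.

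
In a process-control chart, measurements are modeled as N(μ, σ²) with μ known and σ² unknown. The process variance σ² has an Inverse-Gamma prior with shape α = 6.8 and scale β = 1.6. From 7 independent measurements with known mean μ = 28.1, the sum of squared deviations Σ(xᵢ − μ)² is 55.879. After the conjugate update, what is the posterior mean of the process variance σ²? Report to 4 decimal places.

3.1763

With known mean μ and an Inverse-Gamma(α, β) prior on σ², the Normal likelihood is conjugate: posterior is Inv-Gamma(α + n/2, β + Σ(xᵢ−μ)²/2).
Posterior: Inv-Gamma(6.8 + 7/2, 1.6 + 55.879/2) = Inv-Gamma(10.30, 29.5395).
E[σ²|data] = β/(α−1) = 29.5395/9.30 = 3.1763.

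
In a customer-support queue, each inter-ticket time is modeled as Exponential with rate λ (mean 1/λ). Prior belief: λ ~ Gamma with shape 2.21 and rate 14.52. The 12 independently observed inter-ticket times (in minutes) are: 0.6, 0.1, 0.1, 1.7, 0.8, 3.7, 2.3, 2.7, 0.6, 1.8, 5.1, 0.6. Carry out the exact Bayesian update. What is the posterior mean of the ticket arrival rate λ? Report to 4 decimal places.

With a Gamma(shape α, rate β) prior on the exponential rate λ, the posterior after n observations with total T = Σxᵢ is Gamma(α+n, β+T).
Sum of observations T = 20.1 minutes; n = 12.
Posterior: Gamma(2.21+12, 14.52+20.1) = Gamma(14.21, 34.62).
Posterior mean of λ = α/β = 14.21/34.62 = 0.4105.

0.4105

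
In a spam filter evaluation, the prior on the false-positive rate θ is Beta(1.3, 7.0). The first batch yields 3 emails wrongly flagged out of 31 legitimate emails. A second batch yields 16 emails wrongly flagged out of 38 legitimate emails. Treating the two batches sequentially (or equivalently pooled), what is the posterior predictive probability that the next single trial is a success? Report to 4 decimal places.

The Beta prior is conjugate to a Binomial/Bernoulli likelihood; the update adds successes to α and failures to β.
After batch 1: Beta(1.3+3, 7.0+28) = Beta(4.3, 35.0).
After batch 2: Beta(4.3+16, 35.0+22) = Beta(20.3, 57.0).
For a single future Bernoulli trial, P(success | data) = α/(α+β) = 0.2626.

0.2626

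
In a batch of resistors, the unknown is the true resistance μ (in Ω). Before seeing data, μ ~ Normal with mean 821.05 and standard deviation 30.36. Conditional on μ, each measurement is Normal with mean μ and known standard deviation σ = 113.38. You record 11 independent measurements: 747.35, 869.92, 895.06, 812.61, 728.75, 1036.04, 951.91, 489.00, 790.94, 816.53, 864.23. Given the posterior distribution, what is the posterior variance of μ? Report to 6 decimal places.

For Normal data with known variance σ², a Normal(μ₀, σ₀²) prior on μ is conjugate. Posterior precision = 1/σ₀² + n/σ²; posterior mean is the precision-weighted average of μ₀ and x̄.
σ₀² = 30.36² = 921.7296, σ² = 113.38² = 12855.0244; σ² + n·σ₀² = 12855.0244 + 11·921.7296 = 22994.05.
Posterior precision = 1/σ₀² + n/σ² = 1/921.7296 + 11/12855.0244 = (σ² + n·σ₀²)/(σ₀²σ²) = 22994.05/(921.7296·12855.0244); posterior variance σₙ² = σ₀²σ²/(σ² + n·σ₀²) = 921.7296·12855.0244/22994.05 = 515.300980.

515.300980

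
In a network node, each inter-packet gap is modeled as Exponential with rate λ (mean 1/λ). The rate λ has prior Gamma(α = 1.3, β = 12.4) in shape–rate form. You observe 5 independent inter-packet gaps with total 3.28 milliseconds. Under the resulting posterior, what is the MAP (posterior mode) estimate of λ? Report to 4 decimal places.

With a Gamma(shape α, rate β) prior on the exponential rate λ, the posterior after n observations with total T = Σxᵢ is Gamma(α+n, β+T).
Posterior: Gamma(1.3+5, 12.4+3.28) = Gamma(6.3, 15.68).
Mode = (α−1)/β = 0.3380.

0.3380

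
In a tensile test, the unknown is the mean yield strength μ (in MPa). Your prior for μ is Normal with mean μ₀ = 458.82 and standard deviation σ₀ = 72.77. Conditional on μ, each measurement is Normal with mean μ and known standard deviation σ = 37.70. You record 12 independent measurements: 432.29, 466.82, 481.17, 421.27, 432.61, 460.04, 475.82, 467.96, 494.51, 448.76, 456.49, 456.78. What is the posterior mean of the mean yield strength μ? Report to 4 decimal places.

For Normal data with known variance σ², a Normal(μ₀, σ₀²) prior on μ is conjugate. Posterior precision = 1/σ₀² + n/σ²; posterior mean is the precision-weighted average of μ₀ and x̄.
Σxᵢ = 432.29 + 466.82 + 481.17 + 421.27 + 432.61 + 460.04 + 475.82 + 467.96 + 494.51 + 448.76 + 456.49 + 456.78 = 5494.52, so n·x̄ = 5494.52.
σ₀² = 72.77² = 5295.4729, σ² = 37.70² = 1421.29; σ² + n·σ₀² = 1421.29 + 12·5295.4729 = 64966.9648.
Posterior mean = (μ₀/σ₀² + n·x̄/σ²)/(1/σ₀² + n/σ²) = (σ²·μ₀ + σ₀²·n·x̄)/(σ² + n·σ₀²) = (1421.29·458.82 + 5295.4729·5494.52)/64966.9648 = 29748198.036308/64966.9648 = 457.8973.

457.8973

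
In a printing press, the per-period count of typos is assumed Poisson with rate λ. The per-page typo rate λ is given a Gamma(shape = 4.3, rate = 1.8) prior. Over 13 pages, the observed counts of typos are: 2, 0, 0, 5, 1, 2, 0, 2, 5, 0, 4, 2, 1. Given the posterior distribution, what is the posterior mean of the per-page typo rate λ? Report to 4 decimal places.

With a Gamma(shape α, rate β) prior, the Poisson likelihood is conjugate: the posterior is Gamma(α + ΣXᵢ, β + n).
Sum of counts S = 24 over n = 13 pages.
Posterior: Gamma(α+S, β+n) = Gamma(4.3+24, 1.8+13) = Gamma(28.3, 14.8).
Posterior mean = α/β = 28.3/14.8 = 1.9122.

1.9122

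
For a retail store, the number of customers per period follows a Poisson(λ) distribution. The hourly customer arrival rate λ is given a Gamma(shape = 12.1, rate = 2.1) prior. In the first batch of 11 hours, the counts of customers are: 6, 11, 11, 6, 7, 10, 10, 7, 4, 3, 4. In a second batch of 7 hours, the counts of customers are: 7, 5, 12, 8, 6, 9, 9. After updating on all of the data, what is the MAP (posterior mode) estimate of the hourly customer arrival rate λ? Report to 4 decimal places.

With a Gamma(shape α, rate β) prior, the Poisson likelihood is conjugate: the posterior is Gamma(α + ΣXᵢ, β + n).
Batch 1: sum of counts S = 79 over n = 11 hours.
After batch 1: Gamma(α+S, β+n) = Gamma(12.1+79, 2.1+11) = Gamma(91.1, 13.1).
Batch 2: sum of counts S = 56 over n = 7 hours.
After batch 2: Gamma(α+S, β+n) = Gamma(91.1+56, 13.1+7) = Gamma(147.1, 20.1).
Mode of Gamma(α,β) for α≥1 is (α−1)/β = 146.1/20.1 = 7.2687.

7.2687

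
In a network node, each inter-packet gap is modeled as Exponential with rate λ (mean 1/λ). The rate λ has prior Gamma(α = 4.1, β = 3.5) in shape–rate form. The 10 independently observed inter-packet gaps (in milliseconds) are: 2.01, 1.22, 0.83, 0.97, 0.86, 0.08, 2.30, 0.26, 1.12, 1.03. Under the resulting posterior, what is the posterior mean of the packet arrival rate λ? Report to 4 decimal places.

0.9944

With a Gamma(shape α, rate β) prior on the exponential rate λ, the posterior after n observations with total T = Σxᵢ is Gamma(α+n, β+T).
Sum of observations T = 10.68 milliseconds; n = 10.
Posterior: Gamma(4.1+10, 3.5+10.68) = Gamma(14.1, 14.18).
Posterior mean of λ = α/β = 14.1/14.18 = 0.9944.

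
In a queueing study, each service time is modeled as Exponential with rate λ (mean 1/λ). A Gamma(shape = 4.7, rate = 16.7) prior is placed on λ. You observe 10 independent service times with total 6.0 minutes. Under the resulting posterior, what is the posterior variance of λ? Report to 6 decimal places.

With a Gamma(shape α, rate β) prior on the exponential rate λ, the posterior after n observations with total T = Σxᵢ is Gamma(α+n, β+T).
Posterior: Gamma(4.7+10, 16.7+6.0) = Gamma(14.7, 22.7).
Var = α/β² = 0.028528.

0.028528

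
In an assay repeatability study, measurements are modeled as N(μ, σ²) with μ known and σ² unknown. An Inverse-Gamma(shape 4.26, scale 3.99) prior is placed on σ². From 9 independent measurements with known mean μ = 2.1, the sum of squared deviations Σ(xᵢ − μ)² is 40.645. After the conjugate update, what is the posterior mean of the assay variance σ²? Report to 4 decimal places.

With known mean μ and an Inverse-Gamma(α, β) prior on σ², the Normal likelihood is conjugate: posterior is Inv-Gamma(α + n/2, β + Σ(xᵢ−μ)²/2).
Posterior: Inv-Gamma(4.26 + 9/2, 3.99 + 40.645/2) = Inv-Gamma(8.76, 24.3125).
E[σ²|data] = β/(α−1) = 24.3125/7.76 = 3.1331.

3.1331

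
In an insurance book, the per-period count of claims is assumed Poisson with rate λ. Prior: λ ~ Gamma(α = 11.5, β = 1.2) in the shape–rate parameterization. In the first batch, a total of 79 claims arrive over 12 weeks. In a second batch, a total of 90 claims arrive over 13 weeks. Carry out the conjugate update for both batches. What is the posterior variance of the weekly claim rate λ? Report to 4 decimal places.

With a Gamma(shape α, rate β) prior, the Poisson likelihood is conjugate: the posterior is Gamma(α + ΣXᵢ, β + n).
After batch 1: Gamma(α+S, β+n) = Gamma(11.5+79, 1.2+12) = Gamma(90.5, 13.2).
After batch 2: Gamma(α+S, β+n) = Gamma(90.5+90, 13.2+13) = Gamma(180.5, 26.2).
Var = α/β² = 180.5/26.2² = 0.2630.

0.2630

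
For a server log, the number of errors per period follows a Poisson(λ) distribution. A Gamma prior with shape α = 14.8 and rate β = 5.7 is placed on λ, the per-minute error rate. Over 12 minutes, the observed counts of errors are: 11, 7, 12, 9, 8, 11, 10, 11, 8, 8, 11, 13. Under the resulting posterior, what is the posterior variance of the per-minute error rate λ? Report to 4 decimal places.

With a Gamma(shape α, rate β) prior, the Poisson likelihood is conjugate: the posterior is Gamma(α + ΣXᵢ, β + n).
Sum of counts S = 119 over n = 12 minutes.
Posterior: Gamma(α+S, β+n) = Gamma(14.8+119, 5.7+12) = Gamma(133.8, 17.7).
Var = α/β² = 133.8/17.7² = 0.4271.

0.4271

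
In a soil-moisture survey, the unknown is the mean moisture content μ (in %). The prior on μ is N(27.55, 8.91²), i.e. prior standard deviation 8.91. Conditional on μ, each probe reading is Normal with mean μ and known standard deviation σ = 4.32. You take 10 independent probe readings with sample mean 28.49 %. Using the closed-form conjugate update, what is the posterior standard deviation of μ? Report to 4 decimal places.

1.3503

For Normal data with known variance σ², a Normal(μ₀, σ₀²) prior on μ is conjugate. Posterior precision = 1/σ₀² + n/σ²; posterior mean is the precision-weighted average of μ₀ and x̄.
σ₀² = 8.91² = 79.3881, σ² = 4.32² = 18.6624; σ² + n·σ₀² = 18.6624 + 10·79.3881 = 812.5434.
Posterior precision = 1/σ₀² + n/σ² = 1/79.3881 + 10/18.6624 = (σ² + n·σ₀²)/(σ₀²σ²) = 812.5434/(79.3881·18.6624); posterior variance σₙ² = σ₀²σ²/(σ² + n·σ₀²) = 79.3881·18.6624/812.5434 = 1.823376.
Posterior SD = √σₙ² = √(79.3881·18.6624/812.5434) = 1.3503.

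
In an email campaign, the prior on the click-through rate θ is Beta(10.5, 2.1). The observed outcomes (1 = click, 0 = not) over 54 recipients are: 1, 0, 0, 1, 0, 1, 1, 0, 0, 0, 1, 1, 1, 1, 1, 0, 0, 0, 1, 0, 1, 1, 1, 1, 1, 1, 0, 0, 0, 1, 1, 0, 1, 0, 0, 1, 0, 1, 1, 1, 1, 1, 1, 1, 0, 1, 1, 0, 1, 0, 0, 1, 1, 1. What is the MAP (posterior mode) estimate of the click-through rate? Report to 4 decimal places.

The Beta prior is conjugate to a Binomial/Bernoulli likelihood; the update adds successes to α and failures to β.
Posterior: Beta(α+k, β+n−k) = Beta(10.5+33, 2.1+21) = Beta(43.5, 23.1).
Mode of Beta(a,b) for a,b>1 is (a−1)/(a+b−2) = 42.5/64.6 = 0.6579.

0.6579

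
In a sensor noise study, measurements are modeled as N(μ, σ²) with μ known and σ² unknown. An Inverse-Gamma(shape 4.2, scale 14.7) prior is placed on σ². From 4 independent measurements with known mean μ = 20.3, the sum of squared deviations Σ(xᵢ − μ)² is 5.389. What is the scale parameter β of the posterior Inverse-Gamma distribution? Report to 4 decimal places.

17.3945

With known mean μ and an Inverse-Gamma(α, β) prior on σ², the Normal likelihood is conjugate: posterior is Inv-Gamma(α + n/2, β + Σ(xᵢ−μ)²/2).
Posterior: Inv-Gamma(4.2 + 4/2, 14.7 + 5.389/2) = Inv-Gamma(6.20, 17.3945).
Posterior β = 17.3945.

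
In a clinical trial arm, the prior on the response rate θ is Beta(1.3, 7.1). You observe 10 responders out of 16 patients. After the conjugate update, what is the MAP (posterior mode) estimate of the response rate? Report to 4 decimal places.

0.4598

The Beta prior is conjugate to a Binomial/Bernoulli likelihood; the update adds successes to α and failures to β.
Posterior: Beta(α+k, β+n−k) = Beta(1.3+10, 7.1+6) = Beta(11.3, 13.1).
Mode of Beta(a,b) for a,b>1 is (a−1)/(a+b−2) = 10.3/22.4 = 0.4598.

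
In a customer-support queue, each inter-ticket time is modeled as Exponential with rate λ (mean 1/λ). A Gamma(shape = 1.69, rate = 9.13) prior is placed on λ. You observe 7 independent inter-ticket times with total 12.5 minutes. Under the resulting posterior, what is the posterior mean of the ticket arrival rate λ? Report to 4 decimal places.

With a Gamma(shape α, rate β) prior on the exponential rate λ, the posterior after n observations with total T = Σxᵢ is Gamma(α+n, β+T).
Posterior: Gamma(1.69+7, 9.13+12.5) = Gamma(8.69, 21.63).
Posterior mean of λ = α/β = 8.69/21.63 = 0.4018.

0.4018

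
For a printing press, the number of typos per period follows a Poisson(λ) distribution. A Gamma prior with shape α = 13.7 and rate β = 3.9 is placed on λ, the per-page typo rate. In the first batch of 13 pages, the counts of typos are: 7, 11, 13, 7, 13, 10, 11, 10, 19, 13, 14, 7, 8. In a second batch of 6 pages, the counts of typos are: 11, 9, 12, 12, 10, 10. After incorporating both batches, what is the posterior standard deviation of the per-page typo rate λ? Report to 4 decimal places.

With a Gamma(shape α, rate β) prior, the Poisson likelihood is conjugate: the posterior is Gamma(α + ΣXᵢ, β + n).
Batch 1: sum of counts S = 143 over n = 13 pages.
After batch 1: Gamma(α+S, β+n) = Gamma(13.7+143, 3.9+13) = Gamma(156.7, 16.9).
Batch 2: sum of counts S = 64 over n = 6 pages.
After batch 2: Gamma(α+S, β+n) = Gamma(156.7+64, 16.9+6) = Gamma(220.7, 22.9).
SD = √α/β = √220.7/22.9 = 0.6487.

0.6487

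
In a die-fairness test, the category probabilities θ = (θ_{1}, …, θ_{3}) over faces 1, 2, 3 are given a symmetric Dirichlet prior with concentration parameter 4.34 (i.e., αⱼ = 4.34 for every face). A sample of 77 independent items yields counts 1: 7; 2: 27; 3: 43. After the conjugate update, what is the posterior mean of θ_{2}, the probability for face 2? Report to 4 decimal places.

The Dirichlet prior is conjugate to the Multinomial likelihood: each posterior αⱼ = prior αⱼ + observed count nⱼ.
Posterior concentration: (11.34, 31.34, 47.34), total = 90.02.
E[θ_{2}|data] = α_{2}/Σα = 31.34/90.02 = 0.3481.

0.3481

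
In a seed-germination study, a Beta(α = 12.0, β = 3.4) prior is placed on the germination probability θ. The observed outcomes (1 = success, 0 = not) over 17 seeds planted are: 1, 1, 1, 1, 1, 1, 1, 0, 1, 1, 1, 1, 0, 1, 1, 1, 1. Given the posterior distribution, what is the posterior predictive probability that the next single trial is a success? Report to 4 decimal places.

The Beta prior is conjugate to a Binomial/Bernoulli likelihood; the update adds successes to α and failures to β.
Posterior: Beta(α+k, β+n−k) = Beta(12.0+15, 3.4+2) = Beta(27.0, 5.4).
For a single future Bernoulli trial, P(success | data) = α/(α+β) = 0.8333.

0.8333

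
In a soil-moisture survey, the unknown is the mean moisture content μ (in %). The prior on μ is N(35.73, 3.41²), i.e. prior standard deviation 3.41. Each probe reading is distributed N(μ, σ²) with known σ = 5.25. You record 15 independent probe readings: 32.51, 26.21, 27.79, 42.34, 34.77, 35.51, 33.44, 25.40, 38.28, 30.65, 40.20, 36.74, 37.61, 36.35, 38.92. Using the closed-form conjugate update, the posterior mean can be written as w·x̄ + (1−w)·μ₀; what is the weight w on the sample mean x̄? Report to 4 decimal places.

0.8635

For Normal data with known variance σ², a Normal(μ₀, σ₀²) prior on μ is conjugate. Posterior precision = 1/σ₀² + n/σ²; posterior mean is the precision-weighted average of μ₀ and x̄.
σ₀² = 3.41² = 11.6281, σ² = 5.25² = 27.5625. Prior precision 1/σ₀² = 1/11.6281; data precision n/σ² = 15/27.5625.
w = (n/σ²)/(1/σ₀² + n/σ²) = n·σ₀²/(σ² + n·σ₀²) = 15·11.6281/(27.5625 + 15·11.6281) = 174.4215/201.984 = 0.8635.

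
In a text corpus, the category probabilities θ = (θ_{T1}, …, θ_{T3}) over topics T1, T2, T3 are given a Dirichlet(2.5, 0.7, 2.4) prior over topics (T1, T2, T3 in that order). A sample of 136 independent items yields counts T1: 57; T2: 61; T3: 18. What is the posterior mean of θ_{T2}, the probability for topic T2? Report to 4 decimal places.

0.4357

The Dirichlet prior is conjugate to the Multinomial likelihood: each posterior αⱼ = prior αⱼ + observed count nⱼ.
Posterior concentration: (59.5, 61.7, 20.4), total = 141.6.
E[θ_{T2}|data] = α_{T2}/Σα = 61.7/141.6 = 0.4357.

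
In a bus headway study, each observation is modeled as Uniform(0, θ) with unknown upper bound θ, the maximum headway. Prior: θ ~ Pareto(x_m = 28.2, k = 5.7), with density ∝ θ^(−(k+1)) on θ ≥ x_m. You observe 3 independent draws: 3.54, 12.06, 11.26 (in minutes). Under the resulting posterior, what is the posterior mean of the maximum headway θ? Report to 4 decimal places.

A Pareto(scale x_m, shape k) prior on the upper bound θ of Uniform(0, θ) is conjugate: posterior is Pareto(max(x_m, max xᵢ), k + n).
Sample maximum = 12.06; prior scale x_m = 28.2 → posterior scale = max = 28.20.
Posterior shape = 5.7 + 3 = 8.7.
E[θ|data] = k·x_m/(k−1) = 8.7·28.20/7.7 = 31.8623.

31.8623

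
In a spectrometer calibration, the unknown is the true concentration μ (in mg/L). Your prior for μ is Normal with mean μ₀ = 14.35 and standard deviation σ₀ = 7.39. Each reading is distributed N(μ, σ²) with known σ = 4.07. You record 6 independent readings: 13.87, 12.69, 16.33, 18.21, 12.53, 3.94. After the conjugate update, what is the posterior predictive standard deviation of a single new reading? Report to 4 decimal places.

4.3810

For Normal data with known variance σ², a Normal(μ₀, σ₀²) prior on μ is conjugate. Posterior precision = 1/σ₀² + n/σ²; posterior mean is the precision-weighted average of μ₀ and x̄.
σ₀² = 7.39² = 54.6121, σ² = 4.07² = 16.5649; σ² + n·σ₀² = 16.5649 + 6·54.6121 = 344.2375.
Posterior precision = 1/σ₀² + n/σ² = 1/54.6121 + 6/16.5649 = (σ² + n·σ₀²)/(σ₀²σ²) = 344.2375/(54.6121·16.5649); posterior variance σₙ² = σ₀²σ²/(σ² + n·σ₀²) = 54.6121·16.5649/344.2375 = 2.627965.
Predictive variance for one new observation = σₙ² + σ² = 54.6121·16.5649/344.2375 + 16.5649 = σ²·(σ₀² + 344.2375)/344.2375 = 16.5649·398.8496/344.2375 = 19.192865; SD = √(16.5649·398.8496/344.2375) = 4.3810.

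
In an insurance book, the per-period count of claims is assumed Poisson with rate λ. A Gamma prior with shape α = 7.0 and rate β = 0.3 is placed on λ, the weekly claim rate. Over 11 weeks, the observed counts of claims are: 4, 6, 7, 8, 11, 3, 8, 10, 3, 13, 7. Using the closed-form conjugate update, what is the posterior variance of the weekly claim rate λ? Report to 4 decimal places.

0.6813

With a Gamma(shape α, rate β) prior, the Poisson likelihood is conjugate: the posterior is Gamma(α + ΣXᵢ, β + n).
Sum of counts S = 80 over n = 11 weeks.
Posterior: Gamma(α+S, β+n) = Gamma(7.0+80, 0.3+11) = Gamma(87.0, 11.3).
Var = α/β² = 87.0/11.3² = 0.6813.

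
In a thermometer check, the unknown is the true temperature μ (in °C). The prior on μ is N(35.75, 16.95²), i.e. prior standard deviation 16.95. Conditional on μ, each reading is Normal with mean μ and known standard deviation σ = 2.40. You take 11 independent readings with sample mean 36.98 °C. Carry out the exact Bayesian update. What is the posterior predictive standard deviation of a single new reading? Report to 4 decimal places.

For Normal data with known variance σ², a Normal(μ₀, σ₀²) prior on μ is conjugate. Posterior precision = 1/σ₀² + n/σ²; posterior mean is the precision-weighted average of μ₀ and x̄.
σ₀² = 16.95² = 287.3025, σ² = 2.40² = 5.76; σ² + n·σ₀² = 5.76 + 11·287.3025 = 3166.0875.
Posterior precision = 1/σ₀² + n/σ² = 1/287.3025 + 11/5.76 = (σ² + n·σ₀²)/(σ₀²σ²) = 3166.0875/(287.3025·5.76); posterior variance σₙ² = σ₀²σ²/(σ² + n·σ₀²) = 287.3025·5.76/3166.0875 = 0.522684.
Predictive variance for one new observation = σₙ² + σ² = 287.3025·5.76/3166.0875 + 5.76 = σ²·(σ₀² + 3166.0875)/3166.0875 = 5.76·3453.39/3166.0875 = 6.282684; SD = √(5.76·3453.39/3166.0875) = 2.5065.

2.5065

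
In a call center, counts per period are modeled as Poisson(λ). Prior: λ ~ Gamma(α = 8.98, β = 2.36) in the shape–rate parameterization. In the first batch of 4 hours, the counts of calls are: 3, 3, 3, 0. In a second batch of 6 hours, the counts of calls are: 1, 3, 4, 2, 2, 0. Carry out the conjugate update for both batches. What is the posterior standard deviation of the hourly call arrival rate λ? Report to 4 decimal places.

With a Gamma(shape α, rate β) prior, the Poisson likelihood is conjugate: the posterior is Gamma(α + ΣXᵢ, β + n).
Batch 1: sum of counts S = 9 over n = 4 hours.
After batch 1: Gamma(α+S, β+n) = Gamma(8.98+9, 2.36+4) = Gamma(17.98, 6.36).
Batch 2: sum of counts S = 12 over n = 6 hours.
After batch 2: Gamma(α+S, β+n) = Gamma(17.98+12, 6.36+6) = Gamma(29.98, 12.36).
SD = √α/β = √29.98/12.36 = 0.4430.

0.4430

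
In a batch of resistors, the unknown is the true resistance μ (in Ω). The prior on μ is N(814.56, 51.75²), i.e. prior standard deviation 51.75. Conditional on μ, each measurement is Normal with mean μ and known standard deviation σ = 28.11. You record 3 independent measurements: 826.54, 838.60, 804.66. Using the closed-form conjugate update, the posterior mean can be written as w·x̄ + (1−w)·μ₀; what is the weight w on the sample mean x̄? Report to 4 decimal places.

0.9105

For Normal data with known variance σ², a Normal(μ₀, σ₀²) prior on μ is conjugate. Posterior precision = 1/σ₀² + n/σ²; posterior mean is the precision-weighted average of μ₀ and x̄.
σ₀² = 51.75² = 2678.0625, σ² = 28.11² = 790.1721. Prior precision 1/σ₀² = 1/2678.0625; data precision n/σ² = 3/790.1721.
w = (n/σ²)/(1/σ₀² + n/σ²) = n·σ₀²/(σ² + n·σ₀²) = 3·2678.0625/(790.1721 + 3·2678.0625) = 8034.1875/8824.3596 = 0.9105.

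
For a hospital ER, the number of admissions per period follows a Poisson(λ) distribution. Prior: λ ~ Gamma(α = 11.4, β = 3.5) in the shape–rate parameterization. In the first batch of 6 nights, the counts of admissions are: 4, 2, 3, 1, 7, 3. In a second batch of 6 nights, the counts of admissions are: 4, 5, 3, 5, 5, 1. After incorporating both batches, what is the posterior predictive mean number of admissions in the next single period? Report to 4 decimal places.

With a Gamma(shape α, rate β) prior, the Poisson likelihood is conjugate: the posterior is Gamma(α + ΣXᵢ, β + n).
Batch 1: sum of counts S = 20 over n = 6 nights.
After batch 1: Gamma(α+S, β+n) = Gamma(11.4+20, 3.5+6) = Gamma(31.4, 9.5).
Batch 2: sum of counts S = 23 over n = 6 nights.
After batch 2: Gamma(α+S, β+n) = Gamma(31.4+23, 9.5+6) = Gamma(54.4, 15.5).
The predictive distribution for one future period is NegBinom with mean α/β = 3.5097.

3.5097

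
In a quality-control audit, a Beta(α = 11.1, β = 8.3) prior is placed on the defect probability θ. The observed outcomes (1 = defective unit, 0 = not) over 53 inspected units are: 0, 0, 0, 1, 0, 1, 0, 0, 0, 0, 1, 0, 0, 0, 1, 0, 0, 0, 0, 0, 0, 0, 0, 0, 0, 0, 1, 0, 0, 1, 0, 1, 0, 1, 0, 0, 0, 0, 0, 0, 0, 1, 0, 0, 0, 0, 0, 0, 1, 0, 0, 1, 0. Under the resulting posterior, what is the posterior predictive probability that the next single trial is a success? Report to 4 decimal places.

0.3052

The Beta prior is conjugate to a Binomial/Bernoulli likelihood; the update adds successes to α and failures to β.
Posterior: Beta(α+k, β+n−k) = Beta(11.1+11, 8.3+42) = Beta(22.1, 50.3).
For a single future Bernoulli trial, P(success | data) = α/(α+β) = 0.3052.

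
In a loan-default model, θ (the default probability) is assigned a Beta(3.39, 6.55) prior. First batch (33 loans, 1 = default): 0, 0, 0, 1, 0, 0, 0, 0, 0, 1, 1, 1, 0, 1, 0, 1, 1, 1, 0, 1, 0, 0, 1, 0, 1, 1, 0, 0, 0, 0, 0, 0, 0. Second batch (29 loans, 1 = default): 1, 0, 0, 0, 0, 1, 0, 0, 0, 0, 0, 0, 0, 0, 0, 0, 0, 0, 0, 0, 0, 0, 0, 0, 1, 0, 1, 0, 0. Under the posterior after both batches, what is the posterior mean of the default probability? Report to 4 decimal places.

0.2695

The Beta prior is conjugate to a Binomial/Bernoulli likelihood; the update adds successes to α and failures to β.
After batch 1: Beta(3.39+12, 6.55+21) = Beta(15.39, 27.55).
After batch 2: Beta(15.39+4, 27.55+25) = Beta(19.39, 52.55).
Posterior mean = α/(α+β) = 19.39/71.94 = 0.2695.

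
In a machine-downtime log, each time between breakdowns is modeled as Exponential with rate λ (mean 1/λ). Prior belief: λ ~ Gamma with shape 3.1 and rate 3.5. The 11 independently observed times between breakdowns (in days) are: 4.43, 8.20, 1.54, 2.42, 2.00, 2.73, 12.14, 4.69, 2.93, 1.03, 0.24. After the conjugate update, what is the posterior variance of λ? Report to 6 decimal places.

With a Gamma(shape α, rate β) prior on the exponential rate λ, the posterior after n observations with total T = Σxᵢ is Gamma(α+n, β+T).
Sum of observations T = 42.35 days; n = 11.
Posterior: Gamma(3.1+11, 3.5+42.35) = Gamma(14.1, 45.85).
Var = α/β² = 0.006707.

0.006707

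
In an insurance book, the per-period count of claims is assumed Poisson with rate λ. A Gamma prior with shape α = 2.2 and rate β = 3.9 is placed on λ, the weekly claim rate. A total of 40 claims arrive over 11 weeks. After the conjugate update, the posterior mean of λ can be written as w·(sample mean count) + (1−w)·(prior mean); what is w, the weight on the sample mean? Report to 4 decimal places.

0.7383

With a Gamma(shape α, rate β) prior, the Poisson likelihood is conjugate: the posterior is Gamma(α + ΣXᵢ, β + n).
Posterior mean = (α₀+S)/(β₀+n) = [n/(β₀+n)]·(S/n) + [β₀/(β₀+n)]·(α₀/β₀), so only n and β₀ enter the weight.
Weight on data w = n/(β₀+n) = 11/(3.9+11) = 11/14.9 = 0.7383.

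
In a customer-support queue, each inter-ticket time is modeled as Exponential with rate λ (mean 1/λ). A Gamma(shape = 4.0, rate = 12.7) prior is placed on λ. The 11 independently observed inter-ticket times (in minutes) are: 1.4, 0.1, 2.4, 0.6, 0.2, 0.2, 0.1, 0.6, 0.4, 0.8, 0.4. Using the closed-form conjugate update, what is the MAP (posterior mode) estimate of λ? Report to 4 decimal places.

0.7035

With a Gamma(shape α, rate β) prior on the exponential rate λ, the posterior after n observations with total T = Σxᵢ is Gamma(α+n, β+T).
Sum of observations T = 7.2 minutes; n = 11.
Posterior: Gamma(4.0+11, 12.7+7.2) = Gamma(15.0, 19.9).
Mode = (α−1)/β = 0.7035.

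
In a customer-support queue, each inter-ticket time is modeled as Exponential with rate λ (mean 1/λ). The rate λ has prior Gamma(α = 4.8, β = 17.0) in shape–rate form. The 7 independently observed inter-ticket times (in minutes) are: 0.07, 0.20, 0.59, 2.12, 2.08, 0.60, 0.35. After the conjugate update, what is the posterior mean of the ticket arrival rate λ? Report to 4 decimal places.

With a Gamma(shape α, rate β) prior on the exponential rate λ, the posterior after n observations with total T = Σxᵢ is Gamma(α+n, β+T).
Sum of observations T = 6.01 minutes; n = 7.
Posterior: Gamma(4.8+7, 17.0+6.01) = Gamma(11.8, 23.01).
Posterior mean of λ = α/β = 11.8/23.01 = 0.5128.

0.5128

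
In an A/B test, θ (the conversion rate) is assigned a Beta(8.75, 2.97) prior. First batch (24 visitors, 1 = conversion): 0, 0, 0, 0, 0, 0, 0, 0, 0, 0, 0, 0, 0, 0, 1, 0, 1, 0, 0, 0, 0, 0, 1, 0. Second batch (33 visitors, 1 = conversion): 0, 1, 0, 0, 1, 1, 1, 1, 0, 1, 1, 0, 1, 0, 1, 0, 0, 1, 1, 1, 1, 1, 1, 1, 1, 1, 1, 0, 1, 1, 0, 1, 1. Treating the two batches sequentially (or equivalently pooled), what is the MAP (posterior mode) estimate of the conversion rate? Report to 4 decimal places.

0.5058

The Beta prior is conjugate to a Binomial/Bernoulli likelihood; the update adds successes to α and failures to β.
After batch 1: Beta(8.75+3, 2.97+21) = Beta(11.75, 23.97).
After batch 2: Beta(11.75+23, 23.97+10) = Beta(34.75, 33.97).
Mode of Beta(a,b) for a,b>1 is (a−1)/(a+b−2) = 33.75/66.72 = 0.5058.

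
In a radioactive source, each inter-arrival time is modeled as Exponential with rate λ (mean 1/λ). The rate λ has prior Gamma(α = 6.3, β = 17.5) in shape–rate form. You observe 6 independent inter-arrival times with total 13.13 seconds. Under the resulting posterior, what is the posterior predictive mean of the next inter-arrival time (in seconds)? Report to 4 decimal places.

2.7106

With a Gamma(shape α, rate β) prior on the exponential rate λ, the posterior after n observations with total T = Σxᵢ is Gamma(α+n, β+T).
Posterior: Gamma(6.3+6, 17.5+13.13) = Gamma(12.3, 30.63).
The predictive distribution for the next observation is Lomax; its mean is β/(α−1) = 30.63/11.3 = 2.7106.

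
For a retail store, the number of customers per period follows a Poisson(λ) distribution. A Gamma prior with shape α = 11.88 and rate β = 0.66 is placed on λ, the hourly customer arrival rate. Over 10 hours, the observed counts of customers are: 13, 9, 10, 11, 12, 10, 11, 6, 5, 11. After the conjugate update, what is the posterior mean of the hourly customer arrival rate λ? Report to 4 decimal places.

10.3077

With a Gamma(shape α, rate β) prior, the Poisson likelihood is conjugate: the posterior is Gamma(α + ΣXᵢ, β + n).
Sum of counts S = 98 over n = 10 hours.
Posterior: Gamma(α+S, β+n) = Gamma(11.88+98, 0.66+10) = Gamma(109.88, 10.66).
Posterior mean = α/β = 109.88/10.66 = 10.3077.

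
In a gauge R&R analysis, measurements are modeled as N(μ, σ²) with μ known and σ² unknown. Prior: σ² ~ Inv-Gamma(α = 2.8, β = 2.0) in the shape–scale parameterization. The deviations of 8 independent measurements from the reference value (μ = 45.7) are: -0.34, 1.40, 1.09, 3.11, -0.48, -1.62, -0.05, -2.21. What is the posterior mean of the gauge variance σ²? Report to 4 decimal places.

2.1273

With known mean μ and an Inverse-Gamma(α, β) prior on σ², the Normal likelihood is conjugate: posterior is Inv-Gamma(α + n/2, β + Σ(xᵢ−μ)²/2).
Σ(xᵢ−μ)² = (-0.34)² + (1.40)² + (1.09)² + (3.11)² + (-0.48)² + (-1.62)² + (-0.05)² + (-2.21)² = 20.6772.
Posterior: Inv-Gamma(2.8 + 8/2, 2.0 + 20.6772/2) = Inv-Gamma(6.80, 12.33860).
E[σ²|data] = β/(α−1) = 12.33860/5.80 = 2.1273.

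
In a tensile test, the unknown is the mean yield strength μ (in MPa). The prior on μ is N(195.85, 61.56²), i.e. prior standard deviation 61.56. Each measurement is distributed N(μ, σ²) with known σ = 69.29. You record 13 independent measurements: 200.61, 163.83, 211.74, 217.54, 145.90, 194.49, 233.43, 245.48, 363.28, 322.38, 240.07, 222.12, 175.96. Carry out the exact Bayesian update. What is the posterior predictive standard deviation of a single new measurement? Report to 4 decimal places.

For Normal data with known variance σ², a Normal(μ₀, σ₀²) prior on μ is conjugate. Posterior precision = 1/σ₀² + n/σ²; posterior mean is the precision-weighted average of μ₀ and x̄.
σ₀² = 61.56² = 3789.6336, σ² = 69.29² = 4801.1041; σ² + n·σ₀² = 4801.1041 + 13·3789.6336 = 54066.3409.
Posterior precision = 1/σ₀² + n/σ² = 1/3789.6336 + 13/4801.1041 = (σ² + n·σ₀²)/(σ₀²σ²) = 54066.3409/(3789.6336·4801.1041); posterior variance σₙ² = σ₀²σ²/(σ² + n·σ₀²) = 3789.6336·4801.1041/54066.3409 = 336.520377.
Predictive variance for one new observation = σₙ² + σ² = 3789.6336·4801.1041/54066.3409 + 4801.1041 = σ²·(σ₀² + 54066.3409)/54066.3409 = 4801.1041·57855.9745/54066.3409 = 5137.624477; SD = √(4801.1041·57855.9745/54066.3409) = 71.6772.

71.6772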